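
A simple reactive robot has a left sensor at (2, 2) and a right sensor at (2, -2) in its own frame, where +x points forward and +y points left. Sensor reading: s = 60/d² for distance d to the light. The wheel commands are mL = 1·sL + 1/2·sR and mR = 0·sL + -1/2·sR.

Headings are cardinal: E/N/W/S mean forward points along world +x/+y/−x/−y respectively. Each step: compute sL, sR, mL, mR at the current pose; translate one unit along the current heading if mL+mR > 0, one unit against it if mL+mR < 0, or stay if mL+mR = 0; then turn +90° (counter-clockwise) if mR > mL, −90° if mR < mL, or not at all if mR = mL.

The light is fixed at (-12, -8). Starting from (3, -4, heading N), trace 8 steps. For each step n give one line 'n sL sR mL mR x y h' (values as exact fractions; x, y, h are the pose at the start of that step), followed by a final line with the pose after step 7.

n=0: pose=(3,-4,N); sL=12/41, sR=12/65; mL=1026/2665, mR=-6/65; mL+mR=12/41 → advance +1; mR−mL=-1272/2665 → turn -1·90°
n=1: pose=(3,-3,E); sL=30/169, sR=30/149; mL=7005/25181, mR=-15/149; mL+mR=30/169 → advance +1; mR−mL=-9540/25181 → turn -1·90°
n=2: pose=(4,-3,S); sL=20/111, sR=12/41; mL=1486/4551, mR=-6/41; mL+mR=20/111 → advance +1; mR−mL=-2152/4551 → turn -1·90°
n=3: pose=(4,-4,W); sL=3/10, sR=15/58; mL=249/580, mR=-15/116; mL+mR=3/10 → advance +1; mR−mL=-81/145 → turn -1·90°
n=4: pose=(3,-4,N); sL=12/41, sR=12/65; mL=1026/2665, mR=-6/65; mL+mR=12/41 → advance +1; mR−mL=-1272/2665 → turn -1·90°
n=5: pose=(3,-3,E); sL=30/169, sR=30/149; mL=7005/25181, mR=-15/149; mL+mR=30/169 → advance +1; mR−mL=-9540/25181 → turn -1·90°
n=6: pose=(4,-3,S); sL=20/111, sR=12/41; mL=1486/4551, mR=-6/41; mL+mR=20/111 → advance +1; mR−mL=-2152/4551 → turn -1·90°
n=7: pose=(4,-4,W); sL=3/10, sR=15/58; mL=249/580, mR=-15/116; mL+mR=3/10 → advance +1; mR−mL=-81/145 → turn -1·90°

0 12/41 12/65 1026/2665 -6/65 3 -4 N
1 30/169 30/149 7005/25181 -15/149 3 -3 E
2 20/111 12/41 1486/4551 -6/41 4 -3 S
3 3/10 15/58 249/580 -15/116 4 -4 W
4 12/41 12/65 1026/2665 -6/65 3 -4 N
5 30/169 30/149 7005/25181 -15/149 3 -3 E
6 20/111 12/41 1486/4551 -6/41 4 -3 S
7 3/10 15/58 249/580 -15/116 4 -4 W
final 3 -4 N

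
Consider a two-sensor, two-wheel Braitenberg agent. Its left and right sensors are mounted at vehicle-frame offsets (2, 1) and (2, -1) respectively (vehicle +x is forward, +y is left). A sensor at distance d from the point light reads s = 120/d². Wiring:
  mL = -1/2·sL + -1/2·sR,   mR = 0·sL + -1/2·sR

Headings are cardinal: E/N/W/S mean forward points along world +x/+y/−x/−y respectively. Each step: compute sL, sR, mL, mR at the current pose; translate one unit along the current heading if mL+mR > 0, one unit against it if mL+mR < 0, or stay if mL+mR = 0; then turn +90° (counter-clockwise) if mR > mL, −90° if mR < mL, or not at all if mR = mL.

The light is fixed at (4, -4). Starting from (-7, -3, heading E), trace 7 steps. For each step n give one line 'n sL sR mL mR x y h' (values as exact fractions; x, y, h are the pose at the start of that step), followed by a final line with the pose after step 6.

0 24/17 40/27 -664/459 -20/27 -7 -3 E
1 60/89 12/13 -924/1157 -6/13 -8 -3 N
2 120/197 120/197 -120/197 -60/197 -8 -4 W
3 15/13 30/37 -945/962 -15/37 -7 -4 S
4 24/17 40/27 -664/459 -20/27 -7 -3 E
5 60/89 12/13 -924/1157 -6/13 -8 -3 N
6 120/197 120/197 -120/197 -60/197 -8 -4 W
final -7 -4 S

n=0: pose=(-7,-3,E); sL=24/17, sR=40/27; mL=-664/459, mR=-20/27; mL+mR=-1004/459 → advance -1; mR−mL=12/17 → turn +1·90°
n=1: pose=(-8,-3,N); sL=60/89, sR=12/13; mL=-924/1157, mR=-6/13; mL+mR=-1458/1157 → advance -1; mR−mL=30/89 → turn +1·90°
n=2: pose=(-8,-4,W); sL=120/197, sR=120/197; mL=-120/197, mR=-60/197; mL+mR=-180/197 → advance -1; mR−mL=60/197 → turn +1·90°
n=3: pose=(-7,-4,S); sL=15/13, sR=30/37; mL=-945/962, mR=-15/37; mL+mR=-1335/962 → advance -1; mR−mL=15/26 → turn +1·90°
n=4: pose=(-7,-3,E); sL=24/17, sR=40/27; mL=-664/459, mR=-20/27; mL+mR=-1004/459 → advance -1; mR−mL=12/17 → turn +1·90°
n=5: pose=(-8,-3,N); sL=60/89, sR=12/13; mL=-924/1157, mR=-6/13; mL+mR=-1458/1157 → advance -1; mR−mL=30/89 → turn +1·90°
n=6: pose=(-8,-4,W); sL=120/197, sR=120/197; mL=-120/197, mR=-60/197; mL+mR=-180/197 → advance -1; mR−mL=60/197 → turn +1·90°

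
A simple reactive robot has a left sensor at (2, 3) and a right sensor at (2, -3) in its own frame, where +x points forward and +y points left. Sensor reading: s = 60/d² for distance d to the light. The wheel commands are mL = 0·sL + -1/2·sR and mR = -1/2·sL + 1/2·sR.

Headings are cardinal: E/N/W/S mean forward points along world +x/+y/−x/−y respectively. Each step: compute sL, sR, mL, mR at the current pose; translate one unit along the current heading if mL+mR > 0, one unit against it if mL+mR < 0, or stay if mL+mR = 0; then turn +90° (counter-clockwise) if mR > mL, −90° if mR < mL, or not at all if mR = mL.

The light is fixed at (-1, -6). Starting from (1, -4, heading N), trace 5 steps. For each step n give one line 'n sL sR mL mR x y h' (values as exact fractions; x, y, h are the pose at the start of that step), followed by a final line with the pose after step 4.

0 60/17 60/41 -30/41 -720/697 1 -4 N
1 15/8 3 -3/2 9/16 1 -5 E
2 60/13 12/5 -6/5 -72/65 0 -5 N
3 6 6 -3 0 0 -6 W
4 60/29 12 -6 144/29 1 -6 S
final 1 -5 E

n=0: pose=(1,-4,N); sL=60/17, sR=60/41; mL=-30/41, mR=-720/697; mL+mR=-30/17 → advance -1; mR−mL=-210/697 → turn -1·90°
n=1: pose=(1,-5,E); sL=15/8, sR=3; mL=-3/2, mR=9/16; mL+mR=-15/16 → advance -1; mR−mL=33/16 → turn +1·90°
n=2: pose=(0,-5,N); sL=60/13, sR=12/5; mL=-6/5, mR=-72/65; mL+mR=-30/13 → advance -1; mR−mL=6/65 → turn +1·90°
n=3: pose=(0,-6,W); sL=6, sR=6; mL=-3, mR=0; mL+mR=-3 → advance -1; mR−mL=3 → turn +1·90°
n=4: pose=(1,-6,S); sL=60/29, sR=12; mL=-6, mR=144/29; mL+mR=-30/29 → advance -1; mR−mL=318/29 → turn +1·90°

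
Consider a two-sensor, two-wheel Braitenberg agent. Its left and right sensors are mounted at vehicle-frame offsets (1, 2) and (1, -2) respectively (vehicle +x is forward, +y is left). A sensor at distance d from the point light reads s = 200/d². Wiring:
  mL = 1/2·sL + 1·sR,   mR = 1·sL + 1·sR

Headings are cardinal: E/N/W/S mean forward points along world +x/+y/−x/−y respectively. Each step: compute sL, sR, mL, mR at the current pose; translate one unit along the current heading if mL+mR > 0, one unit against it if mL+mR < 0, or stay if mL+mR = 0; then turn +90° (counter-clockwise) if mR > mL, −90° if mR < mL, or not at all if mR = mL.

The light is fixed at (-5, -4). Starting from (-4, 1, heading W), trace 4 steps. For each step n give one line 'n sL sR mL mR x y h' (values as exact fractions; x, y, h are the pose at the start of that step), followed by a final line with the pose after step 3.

n=0: pose=(-4,1,W); sL=200/9, sR=200/49; mL=6700/441, mR=11600/441; mL+mR=6100/147 → advance +1; mR−mL=100/9 → turn +1·90°
n=1: pose=(-5,1,S); sL=10, sR=10; mL=15, mR=20; mL+mR=35 → advance +1; mR−mL=5 → turn +1·90°
n=2: pose=(-5,0,E); sL=200/37, sR=40; mL=1580/37, mR=1680/37; mL+mR=3260/37 → advance +1; mR−mL=100/37 → turn +1·90°
n=3: pose=(-4,0,N); sL=100/13, sR=100/17; mL=2150/221, mR=3000/221; mL+mR=5150/221 → advance +1; mR−mL=50/13 → turn +1·90°

0 200/9 200/49 6700/441 11600/441 -4 1 W
1 10 10 15 20 -5 1 S
2 200/37 40 1580/37 1680/37 -5 0 E
3 100/13 100/17 2150/221 3000/221 -4 0 N
final -4 1 W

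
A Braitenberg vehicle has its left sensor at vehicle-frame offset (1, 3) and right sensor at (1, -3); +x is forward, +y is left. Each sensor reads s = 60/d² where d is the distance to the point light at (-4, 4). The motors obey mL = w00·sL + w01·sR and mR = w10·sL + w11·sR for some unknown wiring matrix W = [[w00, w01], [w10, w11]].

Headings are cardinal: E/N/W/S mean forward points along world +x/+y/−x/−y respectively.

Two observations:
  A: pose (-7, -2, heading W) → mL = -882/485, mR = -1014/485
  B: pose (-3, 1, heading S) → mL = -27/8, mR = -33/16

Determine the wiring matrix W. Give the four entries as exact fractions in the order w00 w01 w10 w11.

obs A: pose=(-7,-2,W) → sL=60/97, sR=12/5, mL=-882/485, mR=-1014/485
obs B: pose=(-3,1,S) → sL=15/8, sR=3, mL=-27/8, mR=-33/16
sensor matrix S = [[60/97, 12/5], [15/8, 3]]; det S = -513/194
solve [mL_A; mL_B] = S·[w00; w01] and [mR_A; mR_B] = S·[w10; w11]:
  w00 = -1, w01 = -1/2, w10 = 1/2, w11 = -1

-1 -1/2 1/2 -1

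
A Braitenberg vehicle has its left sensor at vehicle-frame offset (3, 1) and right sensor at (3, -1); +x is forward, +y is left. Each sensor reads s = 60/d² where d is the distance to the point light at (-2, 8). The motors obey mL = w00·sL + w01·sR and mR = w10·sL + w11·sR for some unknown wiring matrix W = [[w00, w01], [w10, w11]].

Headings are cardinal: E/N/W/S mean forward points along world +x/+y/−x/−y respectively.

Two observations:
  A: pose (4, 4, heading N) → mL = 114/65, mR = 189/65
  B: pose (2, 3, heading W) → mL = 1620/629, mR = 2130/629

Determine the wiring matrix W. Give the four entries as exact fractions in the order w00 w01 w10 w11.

1/2 1/2 1 1/2

obs A: pose=(4,4,N) → sL=30/13, sR=6/5, mL=114/65, mR=189/65
obs B: pose=(2,3,W) → sL=60/37, sR=60/17, mL=1620/629, mR=2130/629
sensor matrix S = [[30/13, 6/5], [60/37, 60/17]]; det S = 50688/8177
solve [mL_A; mL_B] = S·[w00; w01] and [mR_A; mR_B] = S·[w10; w11]:
  w00 = 1/2, w01 = 1/2, w10 = 1, w11 = 1/2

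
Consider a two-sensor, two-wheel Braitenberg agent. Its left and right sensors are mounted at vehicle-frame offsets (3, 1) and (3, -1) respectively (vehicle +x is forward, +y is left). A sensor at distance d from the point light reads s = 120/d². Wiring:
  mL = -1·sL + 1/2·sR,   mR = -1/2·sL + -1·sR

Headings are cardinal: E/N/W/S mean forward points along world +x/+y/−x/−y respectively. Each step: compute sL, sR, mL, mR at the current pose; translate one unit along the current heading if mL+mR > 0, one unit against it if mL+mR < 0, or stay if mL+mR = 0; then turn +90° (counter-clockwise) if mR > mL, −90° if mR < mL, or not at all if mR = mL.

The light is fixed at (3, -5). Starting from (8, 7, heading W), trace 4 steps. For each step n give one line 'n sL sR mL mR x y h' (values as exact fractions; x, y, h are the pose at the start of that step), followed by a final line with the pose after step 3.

0 24/25 120/173 -2652/4325 -5076/4325 8 7 W
1 12/25 60/137 -894/3425 -2322/3425 9 7 N
2 8/15 120/181 -548/2715 -2524/2715 9 6 E
3 6/5 3/2 -9/20 -21/10 8 6 S
final 8 7 W

n=0: pose=(8,7,W); sL=24/25, sR=120/173; mL=-2652/4325, mR=-5076/4325; mL+mR=-7728/4325 → advance -1; mR−mL=-2424/4325 → turn -1·90°
n=1: pose=(9,7,N); sL=12/25, sR=60/137; mL=-894/3425, mR=-2322/3425; mL+mR=-3216/3425 → advance -1; mR−mL=-1428/3425 → turn -1·90°
n=2: pose=(9,6,E); sL=8/15, sR=120/181; mL=-548/2715, mR=-2524/2715; mL+mR=-1024/905 → advance -1; mR−mL=-1976/2715 → turn -1·90°
n=3: pose=(8,6,S); sL=6/5, sR=3/2; mL=-9/20, mR=-21/10; mL+mR=-51/20 → advance -1; mR−mL=-33/20 → turn -1·90°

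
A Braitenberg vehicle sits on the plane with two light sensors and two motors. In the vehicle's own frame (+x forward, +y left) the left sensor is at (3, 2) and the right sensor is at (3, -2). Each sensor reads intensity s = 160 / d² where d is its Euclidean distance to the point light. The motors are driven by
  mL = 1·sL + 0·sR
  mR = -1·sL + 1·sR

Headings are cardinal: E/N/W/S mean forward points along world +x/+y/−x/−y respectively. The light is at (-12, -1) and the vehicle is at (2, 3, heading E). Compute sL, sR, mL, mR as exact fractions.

32/65 160/293 32/65 1024/19045

left sensor world pos  = (5, 5); dL² = 325
right sensor world pos = (5, 1); dR² = 293
sL = 160/325 = 32/65
sR = 160/293 = 160/293
mL = 1·sL + 0·sR = 32/65
mR = -1·sL + 1·sR = 1024/19045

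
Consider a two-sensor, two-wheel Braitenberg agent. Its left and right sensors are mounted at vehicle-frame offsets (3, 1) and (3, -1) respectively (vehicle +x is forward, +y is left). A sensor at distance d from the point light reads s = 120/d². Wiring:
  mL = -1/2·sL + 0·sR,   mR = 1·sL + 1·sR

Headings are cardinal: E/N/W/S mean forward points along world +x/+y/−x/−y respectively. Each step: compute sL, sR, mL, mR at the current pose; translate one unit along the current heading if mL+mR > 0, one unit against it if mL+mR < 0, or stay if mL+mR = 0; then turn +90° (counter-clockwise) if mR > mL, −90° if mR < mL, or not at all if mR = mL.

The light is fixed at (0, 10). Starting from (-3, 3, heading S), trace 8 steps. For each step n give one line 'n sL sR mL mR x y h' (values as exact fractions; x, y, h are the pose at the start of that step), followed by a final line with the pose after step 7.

0 15/13 30/29 -15/26 825/377 -3 3 S
1 120/49 40/27 -60/49 5200/1323 -3 2 E
2 60/17 60/13 -30/17 1800/221 -2 2 N
3 120/89 120/61 -60/89 18000/5429 -2 3 W
4 15/13 30/29 -15/26 825/377 -3 3 S
5 120/49 40/27 -60/49 5200/1323 -3 2 E
6 60/17 60/13 -30/17 1800/221 -2 2 N
7 120/89 120/61 -60/89 18000/5429 -2 3 W
final -3 3 S

n=0: pose=(-3,3,S); sL=15/13, sR=30/29; mL=-15/26, mR=825/377; mL+mR=1215/754 → advance +1; mR−mL=2085/754 → turn +1·90°
n=1: pose=(-3,2,E); sL=120/49, sR=40/27; mL=-60/49, mR=5200/1323; mL+mR=3580/1323 → advance +1; mR−mL=6820/1323 → turn +1·90°
n=2: pose=(-2,2,N); sL=60/17, sR=60/13; mL=-30/17, mR=1800/221; mL+mR=1410/221 → advance +1; mR−mL=2190/221 → turn +1·90°
n=3: pose=(-2,3,W); sL=120/89, sR=120/61; mL=-60/89, mR=18000/5429; mL+mR=14340/5429 → advance +1; mR−mL=21660/5429 → turn +1·90°
n=4: pose=(-3,3,S); sL=15/13, sR=30/29; mL=-15/26, mR=825/377; mL+mR=1215/754 → advance +1; mR−mL=2085/754 → turn +1·90°
n=5: pose=(-3,2,E); sL=120/49, sR=40/27; mL=-60/49, mR=5200/1323; mL+mR=3580/1323 → advance +1; mR−mL=6820/1323 → turn +1·90°
n=6: pose=(-2,2,N); sL=60/17, sR=60/13; mL=-30/17, mR=1800/221; mL+mR=1410/221 → advance +1; mR−mL=2190/221 → turn +1·90°
n=7: pose=(-2,3,W); sL=120/89, sR=120/61; mL=-60/89, mR=18000/5429; mL+mR=14340/5429 → advance +1; mR−mL=21660/5429 → turn +1·90°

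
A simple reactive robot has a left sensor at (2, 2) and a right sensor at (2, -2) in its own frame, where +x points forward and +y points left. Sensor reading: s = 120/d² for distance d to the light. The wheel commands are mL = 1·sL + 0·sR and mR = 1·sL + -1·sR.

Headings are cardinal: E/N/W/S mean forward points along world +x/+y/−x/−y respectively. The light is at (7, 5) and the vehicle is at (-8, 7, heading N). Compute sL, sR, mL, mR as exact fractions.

24/61 24/37 24/61 -576/2257

left sensor world pos  = (-10, 9); dL² = 305
right sensor world pos = (-6, 9); dR² = 185
sL = 120/305 = 24/61
sR = 120/185 = 24/37
mL = 1·sL + 0·sR = 24/61
mR = 1·sL + -1·sR = -576/2257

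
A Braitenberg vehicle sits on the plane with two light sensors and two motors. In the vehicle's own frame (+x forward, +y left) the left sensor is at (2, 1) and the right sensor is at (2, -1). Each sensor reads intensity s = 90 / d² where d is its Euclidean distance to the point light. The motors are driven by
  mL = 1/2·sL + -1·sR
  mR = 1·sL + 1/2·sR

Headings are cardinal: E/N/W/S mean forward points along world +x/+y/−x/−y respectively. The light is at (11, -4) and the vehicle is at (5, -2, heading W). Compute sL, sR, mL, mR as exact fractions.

18/13 90/73 -513/949 1899/949

left sensor world pos  = (3, -3); dL² = 65
right sensor world pos = (3, -1); dR² = 73
sL = 90/65 = 18/13
sR = 90/73 = 90/73
mL = 1/2·sL + -1·sR = -513/949
mR = 1·sL + 1/2·sR = 1899/949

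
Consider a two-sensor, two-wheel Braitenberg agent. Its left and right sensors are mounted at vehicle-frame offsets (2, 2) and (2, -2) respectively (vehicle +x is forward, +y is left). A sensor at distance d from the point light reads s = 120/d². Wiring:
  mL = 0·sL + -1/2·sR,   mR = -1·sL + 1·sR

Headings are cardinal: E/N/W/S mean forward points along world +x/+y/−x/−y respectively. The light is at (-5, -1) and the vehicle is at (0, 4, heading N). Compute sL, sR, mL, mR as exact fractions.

left sensor world pos  = (-2, 6); dL² = 58
right sensor world pos = (2, 6); dR² = 98
sL = 120/58 = 60/29
sR = 120/98 = 60/49
mL = 0·sL + -1/2·sR = -30/49
mR = -1·sL + 1·sR = -1200/1421

60/29 60/49 -30/49 -1200/1421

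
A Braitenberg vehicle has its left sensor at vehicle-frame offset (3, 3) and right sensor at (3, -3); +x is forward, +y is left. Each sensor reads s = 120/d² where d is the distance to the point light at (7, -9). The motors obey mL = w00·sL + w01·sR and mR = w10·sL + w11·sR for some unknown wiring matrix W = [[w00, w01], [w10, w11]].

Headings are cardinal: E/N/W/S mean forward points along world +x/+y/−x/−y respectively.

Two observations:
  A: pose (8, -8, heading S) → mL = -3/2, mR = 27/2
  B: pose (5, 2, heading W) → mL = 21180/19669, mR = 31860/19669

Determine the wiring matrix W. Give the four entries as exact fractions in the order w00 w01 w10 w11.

obs A: pose=(8,-8,S) → sL=6, sR=15, mL=-3/2, mR=27/2
obs B: pose=(5,2,W) → sL=120/89, sR=120/221, mL=21180/19669, mR=31860/19669
sensor matrix S = [[6, 15], [120/89, 120/221]]; det S = -333720/19669
solve [mL_A; mL_B] = S·[w00; w01] and [mR_A; mR_B] = S·[w10; w11]:
  w00 = 1, w01 = -1/2, w10 = 1, w11 = 1/2

1 -1/2 1 1/2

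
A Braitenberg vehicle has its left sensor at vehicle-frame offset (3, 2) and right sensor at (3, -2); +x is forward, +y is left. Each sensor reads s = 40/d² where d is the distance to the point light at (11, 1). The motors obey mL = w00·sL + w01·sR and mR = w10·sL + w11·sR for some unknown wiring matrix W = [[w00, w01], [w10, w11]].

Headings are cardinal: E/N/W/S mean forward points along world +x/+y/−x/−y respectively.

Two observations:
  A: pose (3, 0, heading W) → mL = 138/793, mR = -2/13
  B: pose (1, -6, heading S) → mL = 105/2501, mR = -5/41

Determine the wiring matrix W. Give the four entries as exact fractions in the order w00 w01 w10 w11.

obs A: pose=(3,0,W) → sL=4/13, sR=20/61, mL=138/793, mR=-2/13
obs B: pose=(1,-6,S) → sL=10/41, sR=10/61, mL=105/2501, mR=-5/41
sensor matrix S = [[4/13, 20/61], [10/41, 10/61]]; det S = -960/32513
solve [mL_A; mL_B] = S·[w00; w01] and [mR_A; mR_B] = S·[w10; w11]:
  w00 = -1/2, w01 = 1, w10 = -1/2, w11 = 0

-1/2 1 -1/2 0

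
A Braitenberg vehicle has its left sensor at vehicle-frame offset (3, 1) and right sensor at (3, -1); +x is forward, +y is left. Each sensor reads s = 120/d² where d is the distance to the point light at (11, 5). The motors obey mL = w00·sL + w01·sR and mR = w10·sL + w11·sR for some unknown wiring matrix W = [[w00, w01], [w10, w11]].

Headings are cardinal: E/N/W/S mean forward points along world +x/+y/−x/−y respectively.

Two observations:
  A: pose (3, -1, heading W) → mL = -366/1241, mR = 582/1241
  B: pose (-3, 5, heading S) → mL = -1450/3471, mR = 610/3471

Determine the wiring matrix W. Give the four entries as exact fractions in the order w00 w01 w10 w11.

obs A: pose=(3,-1,W) → sL=12/17, sR=60/73, mL=-366/1241, mR=582/1241
obs B: pose=(-3,5,S) → sL=60/89, sR=20/39, mL=-1450/3471, mR=610/3471
sensor matrix S = [[12/17, 60/73], [60/89, 20/39]]; det S = -275840/1435837
solve [mL_A; mL_B] = S·[w00; w01] and [mR_A; mR_B] = S·[w10; w11]:
  w00 = -1, w01 = 1/2, w10 = -1/2, w11 = 1

-1 1/2 -1/2 1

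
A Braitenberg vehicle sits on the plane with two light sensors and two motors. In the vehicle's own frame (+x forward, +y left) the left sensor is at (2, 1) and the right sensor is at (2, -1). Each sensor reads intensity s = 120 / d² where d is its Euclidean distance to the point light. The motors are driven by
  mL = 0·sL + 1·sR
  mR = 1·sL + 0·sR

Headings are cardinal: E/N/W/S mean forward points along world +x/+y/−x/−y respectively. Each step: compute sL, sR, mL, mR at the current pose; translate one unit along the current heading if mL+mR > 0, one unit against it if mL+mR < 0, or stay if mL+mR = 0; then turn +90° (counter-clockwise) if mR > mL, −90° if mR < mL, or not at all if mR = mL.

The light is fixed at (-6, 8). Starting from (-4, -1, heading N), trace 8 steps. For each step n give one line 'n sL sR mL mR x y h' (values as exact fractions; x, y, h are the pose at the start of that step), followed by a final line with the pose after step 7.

0 12/5 60/29 60/29 12/5 -4 -1 N
1 40/27 120/49 120/49 40/27 -4 0 W
2 10/3 3 3 10/3 -5 0 N
3 24/13 120/37 120/37 24/13 -5 1 W
4 60/13 60/13 60/13 60/13 -6 1 N
5 120/17 120/17 120/17 120/17 -6 2 N
6 12 12 12 12 -6 3 N
7 24 24 24 24 -6 4 N
final -6 5 N

n=0: pose=(-4,-1,N); sL=12/5, sR=60/29; mL=60/29, mR=12/5; mL+mR=648/145 → advance +1; mR−mL=48/145 → turn +1·90°
n=1: pose=(-4,0,W); sL=40/27, sR=120/49; mL=120/49, mR=40/27; mL+mR=5200/1323 → advance +1; mR−mL=-1280/1323 → turn -1·90°
n=2: pose=(-5,0,N); sL=10/3, sR=3; mL=3, mR=10/3; mL+mR=19/3 → advance +1; mR−mL=1/3 → turn +1·90°
n=3: pose=(-5,1,W); sL=24/13, sR=120/37; mL=120/37, mR=24/13; mL+mR=2448/481 → advance +1; mR−mL=-672/481 → turn -1·90°
n=4: pose=(-6,1,N); sL=60/13, sR=60/13; mL=60/13, mR=60/13; mL+mR=120/13 → advance +1; mR−mL=0 → turn +0·90°
n=5: pose=(-6,2,N); sL=120/17, sR=120/17; mL=120/17, mR=120/17; mL+mR=240/17 → advance +1; mR−mL=0 → turn +0·90°
n=6: pose=(-6,3,N); sL=12, sR=12; mL=12, mR=12; mL+mR=24 → advance +1; mR−mL=0 → turn +0·90°
n=7: pose=(-6,4,N); sL=24, sR=24; mL=24, mR=24; mL+mR=48 → advance +1; mR−mL=0 → turn +0·90°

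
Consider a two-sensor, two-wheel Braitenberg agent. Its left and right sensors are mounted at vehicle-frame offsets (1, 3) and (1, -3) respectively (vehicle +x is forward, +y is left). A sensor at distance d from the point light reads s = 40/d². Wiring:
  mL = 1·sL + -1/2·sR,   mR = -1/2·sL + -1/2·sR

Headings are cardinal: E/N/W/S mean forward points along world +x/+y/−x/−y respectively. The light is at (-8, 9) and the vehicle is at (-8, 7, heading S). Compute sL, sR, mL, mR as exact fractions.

20/9 20/9 10/9 -20/9

left sensor world pos  = (-5, 6); dL² = 18
right sensor world pos = (-11, 6); dR² = 18
sL = 40/18 = 20/9
sR = 40/18 = 20/9
mL = 1·sL + -1/2·sR = 10/9
mR = -1/2·sL + -1/2·sR = -20/9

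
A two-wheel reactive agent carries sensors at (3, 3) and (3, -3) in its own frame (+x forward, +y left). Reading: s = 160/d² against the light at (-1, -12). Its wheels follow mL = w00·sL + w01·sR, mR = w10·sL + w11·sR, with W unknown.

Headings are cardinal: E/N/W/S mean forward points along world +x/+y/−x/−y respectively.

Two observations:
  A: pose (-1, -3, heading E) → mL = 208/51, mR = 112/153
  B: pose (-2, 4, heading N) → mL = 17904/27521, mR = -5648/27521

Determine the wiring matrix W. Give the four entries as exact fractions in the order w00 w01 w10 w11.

1/2 1 -1 1/2

obs A: pose=(-1,-3,E) → sL=160/153, sR=32/9, mL=208/51, mR=112/153
obs B: pose=(-2,4,N) → sL=160/377, sR=32/73, mL=17904/27521, mR=-5648/27521
sensor matrix S = [[160/153, 32/9], [160/377, 32/73]]; det S = -491520/467857
solve [mL_A; mL_B] = S·[w00; w01] and [mR_A; mR_B] = S·[w10; w11]:
  w00 = 1/2, w01 = 1, w10 = -1, w11 = 1/2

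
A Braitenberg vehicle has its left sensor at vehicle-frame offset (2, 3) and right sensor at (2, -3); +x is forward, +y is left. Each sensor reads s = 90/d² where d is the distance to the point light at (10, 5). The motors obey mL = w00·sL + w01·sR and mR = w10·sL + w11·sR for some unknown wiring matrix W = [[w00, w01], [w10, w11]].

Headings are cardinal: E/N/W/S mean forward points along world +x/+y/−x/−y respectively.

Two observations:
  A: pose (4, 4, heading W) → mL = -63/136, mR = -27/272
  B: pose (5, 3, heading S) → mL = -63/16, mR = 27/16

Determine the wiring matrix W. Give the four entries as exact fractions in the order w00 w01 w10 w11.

obs A: pose=(4,4,W) → sL=9/8, sR=45/34, mL=-63/136, mR=-27/272
obs B: pose=(5,3,S) → sL=9/2, sR=9/8, mL=-63/16, mR=27/16
sensor matrix S = [[9/8, 45/34], [9/2, 9/8]]; det S = -5103/1088
solve [mL_A; mL_B] = S·[w00; w01] and [mR_A; mR_B] = S·[w10; w11]:
  w00 = -1, w01 = 1/2, w10 = 1/2, w11 = -1/2

-1 1/2 1/2 -1/2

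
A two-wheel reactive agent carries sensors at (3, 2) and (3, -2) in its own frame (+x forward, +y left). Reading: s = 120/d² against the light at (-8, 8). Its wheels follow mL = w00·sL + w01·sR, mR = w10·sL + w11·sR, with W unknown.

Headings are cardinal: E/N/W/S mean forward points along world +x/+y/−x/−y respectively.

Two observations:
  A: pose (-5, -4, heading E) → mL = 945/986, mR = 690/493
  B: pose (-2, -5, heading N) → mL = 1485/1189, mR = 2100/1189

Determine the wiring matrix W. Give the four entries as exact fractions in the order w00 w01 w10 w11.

1/2 1 1 1

obs A: pose=(-5,-4,E) → sL=15/17, sR=15/29, mL=945/986, mR=690/493
obs B: pose=(-2,-5,N) → sL=30/29, sR=30/41, mL=1485/1189, mR=2100/1189
sensor matrix S = [[15/17, 15/29], [30/29, 30/41]]; det S = 64800/586177
solve [mL_A; mL_B] = S·[w00; w01] and [mR_A; mR_B] = S·[w10; w11]:
  w00 = 1/2, w01 = 1, w10 = 1, w11 = 1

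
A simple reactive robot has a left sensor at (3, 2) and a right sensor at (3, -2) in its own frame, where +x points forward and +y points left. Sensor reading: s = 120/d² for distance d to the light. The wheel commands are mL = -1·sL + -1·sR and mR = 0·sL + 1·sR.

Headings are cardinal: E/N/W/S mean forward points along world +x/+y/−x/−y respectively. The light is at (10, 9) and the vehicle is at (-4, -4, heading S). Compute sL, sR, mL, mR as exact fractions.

left sensor world pos  = (-2, -7); dL² = 400
right sensor world pos = (-6, -7); dR² = 512
sL = 120/400 = 3/10
sR = 120/512 = 15/64
mL = -1·sL + -1·sR = -171/320
mR = 0·sL + 1·sR = 15/64

3/10 15/64 -171/320 15/64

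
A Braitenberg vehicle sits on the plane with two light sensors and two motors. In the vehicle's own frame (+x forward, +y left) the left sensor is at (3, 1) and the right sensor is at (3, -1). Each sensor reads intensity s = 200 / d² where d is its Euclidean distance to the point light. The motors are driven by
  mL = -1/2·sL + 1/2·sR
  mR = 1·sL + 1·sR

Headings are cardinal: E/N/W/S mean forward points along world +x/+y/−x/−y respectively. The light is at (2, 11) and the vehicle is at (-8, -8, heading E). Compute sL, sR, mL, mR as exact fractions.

200/373 200/449 -7600/167477 164400/167477

left sensor world pos  = (-5, -7); dL² = 373
right sensor world pos = (-5, -9); dR² = 449
sL = 200/373 = 200/373
sR = 200/449 = 200/449
mL = -1/2·sL + 1/2·sR = -7600/167477
mR = 1·sL + 1·sR = 164400/167477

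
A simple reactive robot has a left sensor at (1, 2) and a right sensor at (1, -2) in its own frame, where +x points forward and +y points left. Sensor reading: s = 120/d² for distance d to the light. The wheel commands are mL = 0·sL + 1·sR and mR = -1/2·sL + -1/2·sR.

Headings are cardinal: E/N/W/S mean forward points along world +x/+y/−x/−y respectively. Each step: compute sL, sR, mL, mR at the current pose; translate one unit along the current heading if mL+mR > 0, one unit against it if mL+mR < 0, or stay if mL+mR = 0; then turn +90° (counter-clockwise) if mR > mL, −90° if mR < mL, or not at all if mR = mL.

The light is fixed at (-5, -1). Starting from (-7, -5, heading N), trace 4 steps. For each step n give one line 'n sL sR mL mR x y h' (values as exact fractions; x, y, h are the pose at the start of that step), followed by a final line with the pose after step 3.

n=0: pose=(-7,-5,N); sL=24/5, sR=40/3; mL=40/3, mR=-136/15; mL+mR=64/15 → advance +1; mR−mL=-112/5 → turn -1·90°
n=1: pose=(-7,-4,E); sL=60, sR=60/13; mL=60/13, mR=-420/13; mL+mR=-360/13 → advance -1; mR−mL=-480/13 → turn -1·90°
n=2: pose=(-8,-4,S); sL=120/17, sR=120/41; mL=120/41, mR=-3480/697; mL+mR=-1440/697 → advance -1; mR−mL=-5520/697 → turn -1·90°
n=3: pose=(-8,-3,W); sL=15/4, sR=15/2; mL=15/2, mR=-45/8; mL+mR=15/8 → advance +1; mR−mL=-105/8 → turn -1·90°

0 24/5 40/3 40/3 -136/15 -7 -5 N
1 60 60/13 60/13 -420/13 -7 -4 E
2 120/17 120/41 120/41 -3480/697 -8 -4 S
3 15/4 15/2 15/2 -45/8 -8 -3 W
final -9 -3 N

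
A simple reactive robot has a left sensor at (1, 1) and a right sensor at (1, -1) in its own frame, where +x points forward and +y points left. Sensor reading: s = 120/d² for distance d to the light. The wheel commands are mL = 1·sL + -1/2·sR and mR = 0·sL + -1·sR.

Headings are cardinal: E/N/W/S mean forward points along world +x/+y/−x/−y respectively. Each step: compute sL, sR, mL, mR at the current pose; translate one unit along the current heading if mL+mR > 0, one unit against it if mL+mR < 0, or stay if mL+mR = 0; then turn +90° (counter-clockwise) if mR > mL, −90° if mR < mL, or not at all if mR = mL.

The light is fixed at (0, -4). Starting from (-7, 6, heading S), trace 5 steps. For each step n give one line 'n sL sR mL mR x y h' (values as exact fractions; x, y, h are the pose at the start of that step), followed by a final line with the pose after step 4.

0 40/39 24/29 692/1131 -24/29 -7 6 S
1 30/41 15/26 945/2132 -15/26 -7 7 W
2 120/193 120/169 8700/32617 -120/169 -6 7 N
3 60/73 60/53 990/3869 -60/53 -6 6 E
4 40/39 24/29 692/1131 -24/29 -7 6 S
final -7 7 W

n=0: pose=(-7,6,S); sL=40/39, sR=24/29; mL=692/1131, mR=-24/29; mL+mR=-244/1131 → advance -1; mR−mL=-1628/1131 → turn -1·90°
n=1: pose=(-7,7,W); sL=30/41, sR=15/26; mL=945/2132, mR=-15/26; mL+mR=-285/2132 → advance -1; mR−mL=-2175/2132 → turn -1·90°
n=2: pose=(-6,7,N); sL=120/193, sR=120/169; mL=8700/32617, mR=-120/169; mL+mR=-14460/32617 → advance -1; mR−mL=-31860/32617 → turn -1·90°
n=3: pose=(-6,6,E); sL=60/73, sR=60/53; mL=990/3869, mR=-60/53; mL+mR=-3390/3869 → advance -1; mR−mL=-5370/3869 → turn -1·90°
n=4: pose=(-7,6,S); sL=40/39, sR=24/29; mL=692/1131, mR=-24/29; mL+mR=-244/1131 → advance -1; mR−mL=-1628/1131 → turn -1·90°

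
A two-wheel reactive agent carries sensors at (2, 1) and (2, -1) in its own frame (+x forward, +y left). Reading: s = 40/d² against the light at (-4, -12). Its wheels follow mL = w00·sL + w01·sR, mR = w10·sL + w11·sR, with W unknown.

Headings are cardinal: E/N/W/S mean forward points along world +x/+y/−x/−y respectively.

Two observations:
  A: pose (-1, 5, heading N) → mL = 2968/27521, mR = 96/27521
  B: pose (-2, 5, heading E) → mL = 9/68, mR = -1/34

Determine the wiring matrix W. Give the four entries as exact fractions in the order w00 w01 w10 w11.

obs A: pose=(-1,5,N) → sL=8/73, sR=40/377, mL=2968/27521, mR=96/27521
obs B: pose=(-2,5,E) → sL=2/17, sR=5/34, mL=9/68, mR=-1/34
sensor matrix S = [[8/73, 40/377], [2/17, 5/34]]; det S = 100/27521
solve [mL_A; mL_B] = S·[w00; w01] and [mR_A; mR_B] = S·[w10; w11]:
  w00 = 1/2, w01 = 1/2, w10 = 1, w11 = -1

1/2 1/2 1 -1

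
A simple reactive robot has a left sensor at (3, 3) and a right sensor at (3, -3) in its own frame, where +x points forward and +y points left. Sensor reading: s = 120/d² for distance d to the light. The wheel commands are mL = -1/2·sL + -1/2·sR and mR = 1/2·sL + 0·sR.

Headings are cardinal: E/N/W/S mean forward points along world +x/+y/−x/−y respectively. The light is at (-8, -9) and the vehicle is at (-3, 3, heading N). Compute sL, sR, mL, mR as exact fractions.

left sensor world pos  = (-6, 6); dL² = 229
right sensor world pos = (0, 6); dR² = 289
sL = 120/229 = 120/229
sR = 120/289 = 120/289
mL = -1/2·sL + -1/2·sR = -31080/66181
mR = 1/2·sL + 0·sR = 60/229

120/229 120/289 -31080/66181 60/229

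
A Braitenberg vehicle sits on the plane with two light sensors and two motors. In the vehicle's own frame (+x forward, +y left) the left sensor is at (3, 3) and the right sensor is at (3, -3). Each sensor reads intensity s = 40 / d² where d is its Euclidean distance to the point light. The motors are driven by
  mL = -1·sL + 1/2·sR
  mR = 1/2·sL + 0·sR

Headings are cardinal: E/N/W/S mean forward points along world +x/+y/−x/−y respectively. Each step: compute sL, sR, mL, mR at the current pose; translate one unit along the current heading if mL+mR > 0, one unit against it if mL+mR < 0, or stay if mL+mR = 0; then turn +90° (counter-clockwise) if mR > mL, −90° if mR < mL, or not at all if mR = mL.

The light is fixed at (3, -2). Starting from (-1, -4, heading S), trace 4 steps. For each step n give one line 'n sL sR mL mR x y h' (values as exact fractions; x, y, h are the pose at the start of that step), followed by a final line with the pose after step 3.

0 20/13 20/37 -610/481 10/13 -1 -4 S
1 8 40/17 -116/17 4 -1 -3 E
2 10/17 5 65/34 5/17 -2 -3 N
3 40/13 40/13 -20/13 20/13 -2 -2 E
final -2 -2 N

n=0: pose=(-1,-4,S); sL=20/13, sR=20/37; mL=-610/481, mR=10/13; mL+mR=-240/481 → advance -1; mR−mL=980/481 → turn +1·90°
n=1: pose=(-1,-3,E); sL=8, sR=40/17; mL=-116/17, mR=4; mL+mR=-48/17 → advance -1; mR−mL=184/17 → turn +1·90°
n=2: pose=(-2,-3,N); sL=10/17, sR=5; mL=65/34, mR=5/17; mL+mR=75/34 → advance +1; mR−mL=-55/34 → turn -1·90°
n=3: pose=(-2,-2,E); sL=40/13, sR=40/13; mL=-20/13, mR=20/13; mL+mR=0 → advance +0; mR−mL=40/13 → turn +1·90°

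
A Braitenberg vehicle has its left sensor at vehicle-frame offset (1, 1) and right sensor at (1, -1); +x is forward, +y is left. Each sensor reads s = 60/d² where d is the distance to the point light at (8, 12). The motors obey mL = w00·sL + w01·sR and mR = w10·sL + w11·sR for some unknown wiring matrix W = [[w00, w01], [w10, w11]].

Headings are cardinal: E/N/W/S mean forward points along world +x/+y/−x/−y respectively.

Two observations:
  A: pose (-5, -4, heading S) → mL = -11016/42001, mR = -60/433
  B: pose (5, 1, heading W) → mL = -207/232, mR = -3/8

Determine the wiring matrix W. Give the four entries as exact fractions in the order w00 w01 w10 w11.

-1 -1 -1 0

obs A: pose=(-5,-4,S) → sL=60/433, sR=12/97, mL=-11016/42001, mR=-60/433
obs B: pose=(5,1,W) → sL=3/8, sR=15/29, mL=-207/232, mR=-3/8
sensor matrix S = [[60/433, 12/97], [3/8, 15/29]]; det S = 61587/2436058
solve [mL_A; mL_B] = S·[w00; w01] and [mR_A; mR_B] = S·[w10; w11]:
  w00 = -1, w01 = -1, w10 = -1, w11 = 0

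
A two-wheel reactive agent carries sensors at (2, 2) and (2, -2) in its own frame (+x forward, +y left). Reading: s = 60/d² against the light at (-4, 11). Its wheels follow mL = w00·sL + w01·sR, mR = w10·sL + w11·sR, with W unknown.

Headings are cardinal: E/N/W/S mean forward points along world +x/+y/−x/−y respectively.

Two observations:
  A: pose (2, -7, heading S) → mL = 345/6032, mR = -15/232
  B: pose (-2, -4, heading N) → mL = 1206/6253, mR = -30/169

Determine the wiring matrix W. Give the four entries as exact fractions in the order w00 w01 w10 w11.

1 -1/2 -1/2 0

obs A: pose=(2,-7,S) → sL=15/116, sR=15/104, mL=345/6032, mR=-15/232
obs B: pose=(-2,-4,N) → sL=60/169, sR=12/37, mL=1206/6253, mR=-30/169
sensor matrix S = [[15/116, 15/104], [60/169, 12/37]]; det S = -43695/4714762
solve [mL_A; mL_B] = S·[w00; w01] and [mR_A; mR_B] = S·[w10; w11]:
  w00 = 1, w01 = -1/2, w10 = -1/2, w11 = 0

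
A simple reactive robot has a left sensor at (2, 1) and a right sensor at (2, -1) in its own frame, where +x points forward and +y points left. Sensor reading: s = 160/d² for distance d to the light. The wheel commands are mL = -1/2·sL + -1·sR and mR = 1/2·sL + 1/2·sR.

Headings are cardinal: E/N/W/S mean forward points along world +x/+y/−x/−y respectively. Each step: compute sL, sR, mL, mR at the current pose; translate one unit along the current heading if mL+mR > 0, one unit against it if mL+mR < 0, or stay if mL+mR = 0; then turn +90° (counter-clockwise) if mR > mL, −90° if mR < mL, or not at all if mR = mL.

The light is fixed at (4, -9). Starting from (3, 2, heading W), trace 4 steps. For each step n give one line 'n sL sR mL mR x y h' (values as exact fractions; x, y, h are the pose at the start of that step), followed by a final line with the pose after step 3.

n=0: pose=(3,2,W); sL=160/109, sR=160/153; mL=-29680/16677, mR=20960/16677; mL+mR=-80/153 → advance -1; mR−mL=16880/5559 → turn +1·90°
n=1: pose=(4,2,S); sL=80/41, sR=80/41; mL=-120/41, mR=80/41; mL+mR=-40/41 → advance -1; mR−mL=200/41 → turn +1·90°
n=2: pose=(4,3,E); sL=160/173, sR=32/25; mL=-7536/4325, mR=4768/4325; mL+mR=-16/25 → advance -1; mR−mL=12304/4325 → turn +1·90°
n=3: pose=(3,3,N); sL=4/5, sR=40/49; mL=-298/245, mR=198/245; mL+mR=-20/49 → advance -1; mR−mL=496/245 → turn +1·90°

0 160/109 160/153 -29680/16677 20960/16677 3 2 W
1 80/41 80/41 -120/41 80/41 4 2 S
2 160/173 32/25 -7536/4325 4768/4325 4 3 E
3 4/5 40/49 -298/245 198/245 3 3 N
final 3 2 W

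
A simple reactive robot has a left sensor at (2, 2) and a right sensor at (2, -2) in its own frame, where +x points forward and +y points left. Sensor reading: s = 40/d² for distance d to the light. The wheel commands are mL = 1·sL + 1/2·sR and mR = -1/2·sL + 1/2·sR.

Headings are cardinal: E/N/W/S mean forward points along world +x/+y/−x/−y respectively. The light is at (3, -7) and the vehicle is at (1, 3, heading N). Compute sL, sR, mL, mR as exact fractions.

left sensor world pos  = (-1, 5); dL² = 160
right sensor world pos = (3, 5); dR² = 144
sL = 40/160 = 1/4
sR = 40/144 = 5/18
mL = 1·sL + 1/2·sR = 7/18
mR = -1/2·sL + 1/2·sR = 1/72

1/4 5/18 7/18 1/72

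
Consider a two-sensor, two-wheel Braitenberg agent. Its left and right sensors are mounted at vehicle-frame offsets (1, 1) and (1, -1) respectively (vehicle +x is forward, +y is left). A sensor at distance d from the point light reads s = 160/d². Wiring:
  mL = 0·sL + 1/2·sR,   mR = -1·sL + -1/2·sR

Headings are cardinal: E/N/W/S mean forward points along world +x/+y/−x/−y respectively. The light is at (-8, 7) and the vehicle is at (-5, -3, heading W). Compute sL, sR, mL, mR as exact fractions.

left sensor world pos  = (-6, -4); dL² = 125
right sensor world pos = (-6, -2); dR² = 85
sL = 160/125 = 32/25
sR = 160/85 = 32/17
mL = 0·sL + 1/2·sR = 16/17
mR = -1·sL + -1/2·sR = -944/425

32/25 32/17 16/17 -944/425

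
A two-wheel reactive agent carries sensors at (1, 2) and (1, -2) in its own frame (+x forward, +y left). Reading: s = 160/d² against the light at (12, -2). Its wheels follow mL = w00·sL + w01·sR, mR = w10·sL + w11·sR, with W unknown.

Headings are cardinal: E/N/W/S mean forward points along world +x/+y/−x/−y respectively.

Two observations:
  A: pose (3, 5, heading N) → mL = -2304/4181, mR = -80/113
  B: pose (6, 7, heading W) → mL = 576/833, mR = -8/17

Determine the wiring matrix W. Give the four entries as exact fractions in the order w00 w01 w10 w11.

obs A: pose=(3,5,N) → sL=32/37, sR=160/113, mL=-2304/4181, mR=-80/113
obs B: pose=(6,7,W) → sL=80/49, sR=16/17, mL=576/833, mR=-8/17
sensor matrix S = [[32/37, 160/113], [80/49, 16/17]]; det S = -5216256/3482773
solve [mL_A; mL_B] = S·[w00; w01] and [mR_A; mR_B] = S·[w10; w11]:
  w00 = 1, w01 = -1, w10 = 0, w11 = -1/2

1 -1 0 -1/2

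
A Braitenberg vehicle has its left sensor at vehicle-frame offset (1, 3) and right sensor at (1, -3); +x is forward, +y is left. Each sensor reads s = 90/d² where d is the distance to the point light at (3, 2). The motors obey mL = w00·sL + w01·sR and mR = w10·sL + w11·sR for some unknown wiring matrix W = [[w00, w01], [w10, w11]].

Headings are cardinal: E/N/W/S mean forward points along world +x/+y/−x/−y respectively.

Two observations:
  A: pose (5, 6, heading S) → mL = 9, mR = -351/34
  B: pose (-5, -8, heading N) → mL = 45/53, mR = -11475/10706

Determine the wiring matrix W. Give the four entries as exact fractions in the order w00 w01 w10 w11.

obs A: pose=(5,6,S) → sL=45/17, sR=9, mL=9, mR=-351/34
obs B: pose=(-5,-8,N) → sL=45/101, sR=45/53, mL=45/53, mR=-11475/10706
sensor matrix S = [[45/17, 9], [45/101, 45/53]]; det S = -160380/91001
solve [mL_A; mL_B] = S·[w00; w01] and [mR_A; mR_B] = S·[w10; w11]:
  w00 = 0, w01 = 1, w10 = -1/2, w11 = -1

0 1 -1/2 -1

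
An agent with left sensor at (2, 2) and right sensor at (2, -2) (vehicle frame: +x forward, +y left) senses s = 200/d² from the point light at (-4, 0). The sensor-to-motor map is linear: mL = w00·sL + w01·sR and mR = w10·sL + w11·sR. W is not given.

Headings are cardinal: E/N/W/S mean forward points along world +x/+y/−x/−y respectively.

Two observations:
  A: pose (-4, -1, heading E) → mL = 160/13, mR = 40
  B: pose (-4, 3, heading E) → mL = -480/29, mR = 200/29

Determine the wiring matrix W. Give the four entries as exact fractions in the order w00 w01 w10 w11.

1/2 -1/2 1 0

obs A: pose=(-4,-1,E) → sL=40, sR=200/13, mL=160/13, mR=40
obs B: pose=(-4,3,E) → sL=200/29, sR=40, mL=-480/29, mR=200/29
sensor matrix S = [[40, 200/13], [200/29, 40]]; det S = 563200/377
solve [mL_A; mL_B] = S·[w00; w01] and [mR_A; mR_B] = S·[w10; w11]:
  w00 = 1/2, w01 = -1/2, w10 = 1, w11 = 0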